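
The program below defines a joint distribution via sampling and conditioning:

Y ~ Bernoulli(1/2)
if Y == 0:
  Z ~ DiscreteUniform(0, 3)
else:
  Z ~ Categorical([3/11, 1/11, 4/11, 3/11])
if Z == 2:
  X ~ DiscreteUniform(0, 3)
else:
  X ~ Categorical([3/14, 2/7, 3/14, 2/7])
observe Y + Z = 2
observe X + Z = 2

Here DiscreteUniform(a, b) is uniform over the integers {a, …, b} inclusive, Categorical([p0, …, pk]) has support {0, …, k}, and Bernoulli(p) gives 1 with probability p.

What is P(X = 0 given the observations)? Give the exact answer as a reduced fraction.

Enumerate traces; 2 have nonzero weight after conditioning:
  (Y=0, Z=2, X=0) weight 1/32
  (Y=1, Z=1, X=1) weight 1/77
Group by X:
  weight(X=0) = 1/32
  weight(X=1) = 1/77
Total weight = 1/32 + 1/77 = 109/2464
P(X=0 | obs) = 1/32 / 109/2464 = 77/109
P(X=1 | obs) = 1/77 / 109/2464 = 32/109

P(X = 0 | obs) = 77/109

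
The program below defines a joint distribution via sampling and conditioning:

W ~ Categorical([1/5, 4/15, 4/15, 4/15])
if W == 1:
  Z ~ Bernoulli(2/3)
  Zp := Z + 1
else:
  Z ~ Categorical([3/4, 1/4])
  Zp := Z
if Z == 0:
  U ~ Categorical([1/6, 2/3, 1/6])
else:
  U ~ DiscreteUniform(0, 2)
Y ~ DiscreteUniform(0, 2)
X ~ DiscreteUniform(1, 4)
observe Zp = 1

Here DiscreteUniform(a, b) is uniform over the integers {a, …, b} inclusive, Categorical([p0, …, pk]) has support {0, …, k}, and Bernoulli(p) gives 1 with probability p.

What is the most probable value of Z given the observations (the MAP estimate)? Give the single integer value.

Enumerate traces; 144 have nonzero weight after conditioning:
  (W=0, Z=1, U=0, Y=0, X=1) weight 1/720
  (W=0, Z=1, U=0, Y=0, X=2) weight 1/720
  (W=0, Z=1, U=0, Y=0, X=3) weight 1/720
  (W=0, Z=1, U=0, Y=0, X=4) weight 1/720
  (W=0, Z=1, U=0, Y=1, X=1) weight 1/720
  (W=0, Z=1, U=0, Y=1, X=2) weight 1/720
  (W=0, Z=1, U=0, Y=1, X=3) weight 1/720
  (W=0, Z=1, U=0, Y=1, X=4) weight 1/720
  (W=1, Z=0, U=0, Y=0, X=1) weight 1/810
  … 135 more
Group by Z:
  weight(Z=0) = 4/45
  weight(Z=1) = 11/60
Total weight = 4/45 + 11/60 = 49/180
P(Z=0 | obs) = 4/45 / 49/180 = 16/49
P(Z=1 | obs) = 11/60 / 49/180 = 33/49
argmax = 1

argmax_v P(Z = v | obs) = 1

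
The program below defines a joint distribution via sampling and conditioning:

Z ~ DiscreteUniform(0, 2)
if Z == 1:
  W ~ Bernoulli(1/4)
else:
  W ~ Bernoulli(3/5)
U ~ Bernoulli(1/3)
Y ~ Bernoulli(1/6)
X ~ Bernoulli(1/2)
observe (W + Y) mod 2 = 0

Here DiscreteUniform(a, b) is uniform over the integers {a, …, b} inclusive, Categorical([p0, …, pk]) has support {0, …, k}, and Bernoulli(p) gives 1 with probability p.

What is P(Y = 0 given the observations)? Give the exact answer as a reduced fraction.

P(Y = 0 | obs) = 155/184

Enumerate traces; 24 have nonzero weight after conditioning:
  (Z=0, W=0, U=0, Y=0, X=0) weight 1/27
  (Z=0, W=0, U=0, Y=0, X=1) weight 1/27
  (Z=0, W=0, U=1, Y=0, X=0) weight 1/54
  (Z=0, W=0, U=1, Y=0, X=1) weight 1/54
  (Z=0, W=1, U=0, Y=1, X=0) weight 1/90
  (Z=0, W=1, U=0, Y=1, X=1) weight 1/90
  (Z=0, W=1, U=1, Y=1, X=0) weight 1/180
  (Z=0, W=1, U=1, Y=1, X=1) weight 1/180
  … 16 more
Group by Y:
  weight(Y=0) = 31/72
  weight(Y=1) = 29/360
Total weight = 31/72 + 29/360 = 23/45
P(Y=0 | obs) = 31/72 / 23/45 = 155/184
P(Y=1 | obs) = 29/360 / 23/45 = 29/184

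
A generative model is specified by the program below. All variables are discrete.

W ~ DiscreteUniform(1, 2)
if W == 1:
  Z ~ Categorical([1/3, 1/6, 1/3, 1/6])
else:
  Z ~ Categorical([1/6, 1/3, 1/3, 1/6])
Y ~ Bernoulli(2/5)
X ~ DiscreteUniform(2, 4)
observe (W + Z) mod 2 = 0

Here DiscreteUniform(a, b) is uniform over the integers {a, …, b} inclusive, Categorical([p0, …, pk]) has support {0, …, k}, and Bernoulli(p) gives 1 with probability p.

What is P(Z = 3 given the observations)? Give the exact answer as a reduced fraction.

Enumerate traces; 24 have nonzero weight after conditioning:
  (W=1, Z=1, Y=0, X=2) weight 1/60
  (W=1, Z=1, Y=0, X=3) weight 1/60
  (W=1, Z=1, Y=0, X=4) weight 1/60
  (W=1, Z=1, Y=1, X=2) weight 1/90
  (W=1, Z=1, Y=1, X=3) weight 1/90
  (W=1, Z=1, Y=1, X=4) weight 1/90
  (W=1, Z=3, Y=0, X=2) weight 1/60
  (W=1, Z=3, Y=0, X=3) weight 1/60
  (W=2, Z=0, Y=0, X=2) weight 1/60
  (W=2, Z=2, Y=0, X=2) weight 1/30
  … 14 more
Group by Z:
  weight(Z=0) = 1/12
  weight(Z=1) = 1/12
  weight(Z=2) = 1/6
  weight(Z=3) = 1/12
Total weight = 1/12 + 1/12 + 1/6 + 1/12 = 5/12
P(Z=0 | obs) = 1/12 / 5/12 = 1/5
P(Z=1 | obs) = 1/12 / 5/12 = 1/5
P(Z=2 | obs) = 1/6 / 5/12 = 2/5
P(Z=3 | obs) = 1/12 / 5/12 = 1/5

P(Z = 3 | obs) = 1/5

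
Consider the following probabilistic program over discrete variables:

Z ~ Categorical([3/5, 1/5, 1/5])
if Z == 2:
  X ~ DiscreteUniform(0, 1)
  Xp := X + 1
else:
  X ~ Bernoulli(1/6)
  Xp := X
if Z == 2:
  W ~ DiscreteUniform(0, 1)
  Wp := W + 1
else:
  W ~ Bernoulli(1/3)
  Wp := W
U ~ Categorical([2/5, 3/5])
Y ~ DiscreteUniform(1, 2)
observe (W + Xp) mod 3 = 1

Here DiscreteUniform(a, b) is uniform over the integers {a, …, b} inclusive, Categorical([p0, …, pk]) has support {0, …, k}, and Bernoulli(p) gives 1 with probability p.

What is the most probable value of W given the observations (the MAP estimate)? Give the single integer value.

Enumerate traces; 20 have nonzero weight after conditioning:
  (Z=0, X=0, W=1, U=0, Y=1) weight 1/30
  (Z=0, X=0, W=1, U=0, Y=2) weight 1/30
  (Z=0, X=0, W=1, U=1, Y=1) weight 1/20
  (Z=0, X=0, W=1, U=1, Y=2) weight 1/20
  (Z=0, X=1, W=0, U=0, Y=1) weight 1/75
  (Z=0, X=1, W=0, U=0, Y=2) weight 1/75
  (Z=0, X=1, W=0, U=1, Y=1) weight 1/50
  (Z=0, X=1, W=0, U=1, Y=2) weight 1/50
  … 12 more
Group by W:
  weight(W=0) = 5/36
  weight(W=1) = 2/9
Total weight = 5/36 + 2/9 = 13/36
P(W=0 | obs) = 5/36 / 13/36 = 5/13
P(W=1 | obs) = 2/9 / 13/36 = 8/13
argmax = 1

argmax_v P(W = v | obs) = 1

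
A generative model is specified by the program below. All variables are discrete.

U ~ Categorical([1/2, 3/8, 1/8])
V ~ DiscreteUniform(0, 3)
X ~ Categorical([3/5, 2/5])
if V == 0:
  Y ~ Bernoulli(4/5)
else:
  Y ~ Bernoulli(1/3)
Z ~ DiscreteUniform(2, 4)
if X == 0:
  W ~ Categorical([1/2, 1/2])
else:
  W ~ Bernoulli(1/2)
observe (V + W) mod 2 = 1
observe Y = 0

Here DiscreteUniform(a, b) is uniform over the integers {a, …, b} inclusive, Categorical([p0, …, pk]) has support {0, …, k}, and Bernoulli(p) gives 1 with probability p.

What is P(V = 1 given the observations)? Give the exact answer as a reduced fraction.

P(V = 1 | obs) = 10/33

Enumerate traces; 72 have nonzero weight after conditioning:
  (U=0, V=0, X=0, Y=0, Z=2, W=1) weight 1/400
  (U=0, V=0, X=0, Y=0, Z=3, W=1) weight 1/400
  (U=0, V=0, X=0, Y=0, Z=4, W=1) weight 1/400
  (U=0, V=0, X=1, Y=0, Z=2, W=1) weight 1/600
  (U=0, V=0, X=1, Y=0, Z=3, W=1) weight 1/600
  (U=0, V=0, X=1, Y=0, Z=4, W=1) weight 1/600
  (U=0, V=1, X=0, Y=0, Z=2, W=0) weight 1/120
  (U=0, V=1, X=0, Y=0, Z=3, W=0) weight 1/120
  (U=0, V=2, X=0, Y=0, Z=2, W=1) weight 1/120
  (U=0, V=3, X=0, Y=0, Z=2, W=0) weight 1/120
  … 62 more
Group by V:
  weight(V=0) = 1/40
  weight(V=1) = 1/12
  weight(V=2) = 1/12
  weight(V=3) = 1/12
Total weight = 1/40 + 1/12 + 1/12 + 1/12 = 11/40
P(V=0 | obs) = 1/40 / 11/40 = 1/11
P(V=1 | obs) = 1/12 / 11/40 = 10/33
P(V=2 | obs) = 1/12 / 11/40 = 10/33
P(V=3 | obs) = 1/12 / 11/40 = 10/33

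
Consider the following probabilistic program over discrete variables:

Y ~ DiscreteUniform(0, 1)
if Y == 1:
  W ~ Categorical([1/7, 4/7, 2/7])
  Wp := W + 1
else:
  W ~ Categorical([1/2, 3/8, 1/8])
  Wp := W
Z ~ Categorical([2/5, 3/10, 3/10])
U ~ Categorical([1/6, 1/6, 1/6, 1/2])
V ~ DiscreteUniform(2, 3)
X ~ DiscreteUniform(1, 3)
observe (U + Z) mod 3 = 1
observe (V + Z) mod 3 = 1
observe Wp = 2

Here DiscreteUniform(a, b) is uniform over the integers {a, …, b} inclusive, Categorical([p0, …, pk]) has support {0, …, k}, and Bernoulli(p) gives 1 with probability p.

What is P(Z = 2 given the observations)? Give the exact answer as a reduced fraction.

Enumerate traces; 18 have nonzero weight after conditioning:
  (Y=0, W=2, Z=1, U=0, V=3, X=1) weight 1/1920
  (Y=0, W=2, Z=1, U=0, V=3, X=2) weight 1/1920
  (Y=0, W=2, Z=1, U=0, V=3, X=3) weight 1/1920
  (Y=0, W=2, Z=1, U=3, V=3, X=1) weight 1/640
  (Y=0, W=2, Z=1, U=3, V=3, X=2) weight 1/640
  (Y=0, W=2, Z=1, U=3, V=3, X=3) weight 1/640
  (Y=0, W=2, Z=2, U=2, V=2, X=1) weight 1/1920
  (Y=0, W=2, Z=2, U=2, V=2, X=2) weight 1/1920
  … 10 more
Group by Z:
  weight(Z=1) = 39/1120
  weight(Z=2) = 39/4480
Total weight = 39/1120 + 39/4480 = 39/896
P(Z=1 | obs) = 39/1120 / 39/896 = 4/5
P(Z=2 | obs) = 39/4480 / 39/896 = 1/5

P(Z = 2 | obs) = 1/5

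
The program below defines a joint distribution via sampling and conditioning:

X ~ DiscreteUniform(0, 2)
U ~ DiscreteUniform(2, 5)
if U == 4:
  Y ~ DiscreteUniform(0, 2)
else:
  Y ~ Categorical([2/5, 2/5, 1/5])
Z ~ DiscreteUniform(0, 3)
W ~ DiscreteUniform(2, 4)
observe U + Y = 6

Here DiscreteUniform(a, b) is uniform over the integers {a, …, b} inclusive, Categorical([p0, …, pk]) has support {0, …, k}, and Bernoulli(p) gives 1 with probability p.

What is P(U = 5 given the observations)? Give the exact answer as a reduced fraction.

P(U = 5 | obs) = 6/11

Enumerate traces; 72 have nonzero weight after conditioning:
  (X=0, U=4, Y=2, Z=0, W=2) weight 1/432
  (X=0, U=4, Y=2, Z=0, W=3) weight 1/432
  (X=0, U=4, Y=2, Z=0, W=4) weight 1/432
  (X=0, U=4, Y=2, Z=1, W=2) weight 1/432
  (X=0, U=4, Y=2, Z=1, W=3) weight 1/432
  (X=0, U=4, Y=2, Z=1, W=4) weight 1/432
  (X=0, U=4, Y=2, Z=2, W=2) weight 1/432
  (X=0, U=4, Y=2, Z=2, W=3) weight 1/432
  (X=0, U=5, Y=1, Z=0, W=2) weight 1/360
  … 63 more
Group by U:
  weight(U=4) = 1/12
  weight(U=5) = 1/10
Total weight = 1/12 + 1/10 = 11/60
P(U=4 | obs) = 1/12 / 11/60 = 5/11
P(U=5 | obs) = 1/10 / 11/60 = 6/11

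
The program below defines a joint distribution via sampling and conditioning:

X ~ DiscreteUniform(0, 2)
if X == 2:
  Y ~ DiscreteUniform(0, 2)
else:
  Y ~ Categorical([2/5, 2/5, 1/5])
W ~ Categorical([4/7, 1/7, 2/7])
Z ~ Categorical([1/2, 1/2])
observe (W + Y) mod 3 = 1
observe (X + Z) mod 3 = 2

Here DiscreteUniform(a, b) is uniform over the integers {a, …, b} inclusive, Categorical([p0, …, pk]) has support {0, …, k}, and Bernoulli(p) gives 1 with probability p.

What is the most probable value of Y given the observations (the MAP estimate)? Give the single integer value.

argmax_v P(Y = v | obs) = 1

Enumerate traces; 6 have nonzero weight after conditioning:
  (X=1, Y=0, W=1, Z=1) weight 1/105
  (X=1, Y=1, W=0, Z=1) weight 4/105
  (X=1, Y=2, W=2, Z=1) weight 1/105
  (X=2, Y=0, W=1, Z=0) weight 1/126
  (X=2, Y=1, W=0, Z=0) weight 2/63
  (X=2, Y=2, W=2, Z=0) weight 1/63
Group by Y:
  weight(Y=0) = 11/630
  weight(Y=1) = 22/315
  weight(Y=2) = 8/315
Total weight = 11/630 + 22/315 + 8/315 = 71/630
P(Y=0 | obs) = 11/630 / 71/630 = 11/71
P(Y=1 | obs) = 22/315 / 71/630 = 44/71
P(Y=2 | obs) = 8/315 / 71/630 = 16/71
argmax = 1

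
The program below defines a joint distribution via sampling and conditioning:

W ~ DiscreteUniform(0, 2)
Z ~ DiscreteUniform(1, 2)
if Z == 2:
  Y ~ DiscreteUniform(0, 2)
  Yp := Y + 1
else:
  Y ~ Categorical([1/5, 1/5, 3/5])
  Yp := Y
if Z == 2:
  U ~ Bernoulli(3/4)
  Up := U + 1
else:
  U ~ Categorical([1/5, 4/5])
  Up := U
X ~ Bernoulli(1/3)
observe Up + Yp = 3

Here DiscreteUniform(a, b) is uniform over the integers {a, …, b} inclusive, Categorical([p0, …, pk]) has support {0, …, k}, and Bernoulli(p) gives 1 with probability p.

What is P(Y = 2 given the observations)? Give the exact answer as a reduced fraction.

P(Y = 2 | obs) = 36/61

Enumerate traces; 18 have nonzero weight after conditioning:
  (W=0, Z=1, Y=2, U=1, X=0) weight 4/75
  (W=0, Z=1, Y=2, U=1, X=1) weight 2/75
  (W=0, Z=2, Y=0, U=1, X=0) weight 1/36
  (W=0, Z=2, Y=0, U=1, X=1) weight 1/72
  (W=0, Z=2, Y=1, U=0, X=0) weight 1/108
  (W=0, Z=2, Y=1, U=0, X=1) weight 1/216
  (W=1, Z=1, Y=2, U=1, X=0) weight 4/75
  (W=1, Z=1, Y=2, U=1, X=1) weight 2/75
  … 10 more
Group by Y:
  weight(Y=0) = 1/8
  weight(Y=1) = 1/24
  weight(Y=2) = 6/25
Total weight = 1/8 + 1/24 + 6/25 = 61/150
P(Y=0 | obs) = 1/8 / 61/150 = 75/244
P(Y=1 | obs) = 1/24 / 61/150 = 25/244
P(Y=2 | obs) = 6/25 / 61/150 = 36/61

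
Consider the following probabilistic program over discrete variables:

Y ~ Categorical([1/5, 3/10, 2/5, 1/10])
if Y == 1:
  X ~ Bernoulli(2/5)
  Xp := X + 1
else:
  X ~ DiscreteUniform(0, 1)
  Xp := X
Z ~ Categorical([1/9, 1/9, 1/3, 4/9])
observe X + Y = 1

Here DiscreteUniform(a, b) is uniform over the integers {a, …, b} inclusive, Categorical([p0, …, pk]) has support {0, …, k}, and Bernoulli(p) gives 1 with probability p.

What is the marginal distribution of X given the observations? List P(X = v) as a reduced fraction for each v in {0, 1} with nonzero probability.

Enumerate traces; 8 have nonzero weight after conditioning:
  (Y=0, X=1, Z=0) weight 1/90
  (Y=0, X=1, Z=1) weight 1/90
  (Y=0, X=1, Z=2) weight 1/30
  (Y=0, X=1, Z=3) weight 2/45
  (Y=1, X=0, Z=0) weight 1/50
  (Y=1, X=0, Z=1) weight 1/50
  (Y=1, X=0, Z=2) weight 3/50
  (Y=1, X=0, Z=3) weight 2/25
Group by X:
  weight(X=0) = 9/50
  weight(X=1) = 1/10
Total weight = 9/50 + 1/10 = 7/25
P(X=0 | obs) = 9/50 / 7/25 = 9/14
P(X=1 | obs) = 1/10 / 7/25 = 5/14

P(X=0) = 9/14, P(X=1) = 5/14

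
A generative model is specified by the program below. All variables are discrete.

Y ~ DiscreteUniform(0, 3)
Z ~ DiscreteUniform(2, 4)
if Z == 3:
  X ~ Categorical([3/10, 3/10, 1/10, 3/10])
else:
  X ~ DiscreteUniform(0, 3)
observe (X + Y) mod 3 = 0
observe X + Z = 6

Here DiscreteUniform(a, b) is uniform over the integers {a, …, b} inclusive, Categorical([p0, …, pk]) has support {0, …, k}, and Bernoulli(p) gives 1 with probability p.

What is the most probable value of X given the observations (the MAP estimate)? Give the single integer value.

argmax_v P(X = v | obs) = 3

Enumerate traces; 3 have nonzero weight after conditioning:
  (Y=0, Z=3, X=3) weight 1/40
  (Y=1, Z=4, X=2) weight 1/48
  (Y=3, Z=3, X=3) weight 1/40
Group by X:
  weight(X=2) = 1/48
  weight(X=3) = 1/20
Total weight = 1/48 + 1/20 = 17/240
P(X=2 | obs) = 1/48 / 17/240 = 5/17
P(X=3 | obs) = 1/20 / 17/240 = 12/17
argmax = 3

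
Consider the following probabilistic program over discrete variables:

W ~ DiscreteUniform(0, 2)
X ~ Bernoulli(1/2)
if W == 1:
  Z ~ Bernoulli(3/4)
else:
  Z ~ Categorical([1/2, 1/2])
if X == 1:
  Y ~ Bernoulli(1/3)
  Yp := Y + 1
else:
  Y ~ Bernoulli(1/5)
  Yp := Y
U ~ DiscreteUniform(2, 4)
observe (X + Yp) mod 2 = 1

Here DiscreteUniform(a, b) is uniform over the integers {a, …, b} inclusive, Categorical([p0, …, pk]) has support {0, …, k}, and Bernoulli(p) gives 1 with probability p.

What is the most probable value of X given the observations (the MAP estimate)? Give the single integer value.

argmax_v P(X = v | obs) = 1

Enumerate traces; 36 have nonzero weight after conditioning:
  (W=0, X=0, Z=0, Y=1, U=2) weight 1/180
  (W=0, X=0, Z=0, Y=1, U=3) weight 1/180
  (W=0, X=0, Z=0, Y=1, U=4) weight 1/180
  (W=0, X=0, Z=1, Y=1, U=2) weight 1/180
  (W=0, X=0, Z=1, Y=1, U=3) weight 1/180
  (W=0, X=0, Z=1, Y=1, U=4) weight 1/180
  (W=0, X=1, Z=0, Y=1, U=2) weight 1/108
  (W=0, X=1, Z=0, Y=1, U=3) weight 1/108
  … 28 more
Group by X:
  weight(X=0) = 1/10
  weight(X=1) = 1/6
Total weight = 1/10 + 1/6 = 4/15
P(X=0 | obs) = 1/10 / 4/15 = 3/8
P(X=1 | obs) = 1/6 / 4/15 = 5/8
argmax = 1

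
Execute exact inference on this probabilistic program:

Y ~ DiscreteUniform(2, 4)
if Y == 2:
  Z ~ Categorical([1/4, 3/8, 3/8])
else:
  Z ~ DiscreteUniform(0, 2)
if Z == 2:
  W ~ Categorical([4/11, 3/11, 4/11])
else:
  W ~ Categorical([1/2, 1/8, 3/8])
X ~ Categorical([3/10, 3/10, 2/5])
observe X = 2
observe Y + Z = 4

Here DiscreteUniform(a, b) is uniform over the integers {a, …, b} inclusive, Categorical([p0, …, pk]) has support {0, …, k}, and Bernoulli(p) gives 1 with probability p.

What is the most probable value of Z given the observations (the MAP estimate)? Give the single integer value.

Enumerate traces; 9 have nonzero weight after conditioning:
  (Y=2, Z=2, W=0, X=2) weight 1/55
  (Y=2, Z=2, W=1, X=2) weight 3/220
  (Y=2, Z=2, W=2, X=2) weight 1/55
  (Y=3, Z=1, W=0, X=2) weight 1/45
  (Y=3, Z=1, W=1, X=2) weight 1/180
  (Y=3, Z=1, W=2, X=2) weight 1/60
  (Y=4, Z=0, W=0, X=2) weight 1/45
  (Y=4, Z=0, W=1, X=2) weight 1/180
  … 1 more
Group by Z:
  weight(Z=0) = 2/45
  weight(Z=1) = 2/45
  weight(Z=2) = 1/20
Total weight = 2/45 + 2/45 + 1/20 = 5/36
P(Z=0 | obs) = 2/45 / 5/36 = 8/25
P(Z=1 | obs) = 2/45 / 5/36 = 8/25
P(Z=2 | obs) = 1/20 / 5/36 = 9/25
argmax = 2

argmax_v P(Z = v | obs) = 2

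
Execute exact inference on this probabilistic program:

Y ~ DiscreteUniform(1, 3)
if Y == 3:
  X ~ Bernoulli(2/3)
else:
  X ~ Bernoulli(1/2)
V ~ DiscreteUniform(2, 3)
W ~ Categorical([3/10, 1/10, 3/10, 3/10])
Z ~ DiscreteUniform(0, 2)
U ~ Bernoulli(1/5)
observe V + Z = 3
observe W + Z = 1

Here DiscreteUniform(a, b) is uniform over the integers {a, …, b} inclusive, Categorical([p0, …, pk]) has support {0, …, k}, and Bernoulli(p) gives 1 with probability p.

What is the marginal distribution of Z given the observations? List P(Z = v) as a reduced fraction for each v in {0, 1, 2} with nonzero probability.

Enumerate traces; 24 have nonzero weight after conditioning:
  (Y=1, X=0, V=2, W=0, Z=1, U=0) weight 1/150
  (Y=1, X=0, V=2, W=0, Z=1, U=1) weight 1/600
  (Y=1, X=0, V=3, W=1, Z=0, U=0) weight 1/450
  (Y=1, X=0, V=3, W=1, Z=0, U=1) weight 1/1800
  (Y=1, X=1, V=2, W=0, Z=1, U=0) weight 1/150
  (Y=1, X=1, V=2, W=0, Z=1, U=1) weight 1/600
  (Y=1, X=1, V=3, W=1, Z=0, U=0) weight 1/450
  (Y=1, X=1, V=3, W=1, Z=0, U=1) weight 1/1800
  … 16 more
Group by Z:
  weight(Z=0) = 1/60
  weight(Z=1) = 1/20
Total weight = 1/60 + 1/20 = 1/15
P(Z=0 | obs) = 1/60 / 1/15 = 1/4
P(Z=1 | obs) = 1/20 / 1/15 = 3/4

P(Z=0) = 1/4, P(Z=1) = 3/4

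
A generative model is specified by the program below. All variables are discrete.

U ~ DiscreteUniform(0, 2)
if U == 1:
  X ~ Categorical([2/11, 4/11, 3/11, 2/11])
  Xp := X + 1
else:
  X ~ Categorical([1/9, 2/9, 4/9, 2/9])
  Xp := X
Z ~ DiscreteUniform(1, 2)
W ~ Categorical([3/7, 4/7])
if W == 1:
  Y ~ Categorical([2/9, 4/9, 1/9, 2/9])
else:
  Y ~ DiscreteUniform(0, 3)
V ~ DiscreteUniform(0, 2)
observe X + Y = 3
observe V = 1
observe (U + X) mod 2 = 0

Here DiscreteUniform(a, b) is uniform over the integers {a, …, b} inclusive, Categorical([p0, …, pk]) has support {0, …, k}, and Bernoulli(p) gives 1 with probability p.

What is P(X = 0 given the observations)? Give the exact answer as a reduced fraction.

Enumerate traces; 24 have nonzero weight after conditioning:
  (U=0, X=0, Z=1, W=0, Y=3, V=1) weight 1/1512
  (U=0, X=0, Z=1, W=1, Y=3, V=1) weight 4/5103
  (U=0, X=0, Z=2, W=0, Y=3, V=1) weight 1/1512
  (U=0, X=0, Z=2, W=1, Y=3, V=1) weight 4/5103
  (U=0, X=2, Z=1, W=0, Y=1, V=1) weight 1/378
  (U=0, X=2, Z=1, W=1, Y=1, V=1) weight 32/5103
  (U=0, X=2, Z=2, W=0, Y=1, V=1) weight 1/378
  (U=0, X=2, Z=2, W=1, Y=1, V=1) weight 32/5103
  (U=1, X=1, Z=1, W=0, Y=2, V=1) weight 1/462
  (U=1, X=3, Z=1, W=0, Y=0, V=1) weight 1/924
  … 14 more
Group by X:
  weight(X=0) = 59/10206
  weight(X=1) = 43/6237
  weight(X=2) = 26/729
  weight(X=3) = 59/12474
Total weight = 59/10206 + 43/6237 + 26/729 + 59/12474 = 331/6237
P(X=0 | obs) = 59/10206 / 331/6237 = 649/5958
P(X=1 | obs) = 43/6237 / 331/6237 = 43/331
P(X=2 | obs) = 26/729 / 331/6237 = 2002/2979
P(X=3 | obs) = 59/12474 / 331/6237 = 59/662

P(X = 0 | obs) = 649/5958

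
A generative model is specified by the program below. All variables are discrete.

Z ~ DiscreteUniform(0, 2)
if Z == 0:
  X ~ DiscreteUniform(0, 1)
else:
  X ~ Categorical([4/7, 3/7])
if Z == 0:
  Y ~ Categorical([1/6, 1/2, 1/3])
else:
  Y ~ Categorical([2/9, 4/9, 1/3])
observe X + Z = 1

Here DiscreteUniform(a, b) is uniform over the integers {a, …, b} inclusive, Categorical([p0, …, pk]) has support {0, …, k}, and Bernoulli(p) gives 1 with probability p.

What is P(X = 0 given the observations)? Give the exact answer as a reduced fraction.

Enumerate traces; 6 have nonzero weight after conditioning:
  (Z=0, X=1, Y=0) weight 1/36
  (Z=0, X=1, Y=1) weight 1/12
  (Z=0, X=1, Y=2) weight 1/18
  (Z=1, X=0, Y=0) weight 8/189
  (Z=1, X=0, Y=1) weight 16/189
  (Z=1, X=0, Y=2) weight 4/63
Group by X:
  weight(X=0) = 4/21
  weight(X=1) = 1/6
Total weight = 4/21 + 1/6 = 5/14
P(X=0 | obs) = 4/21 / 5/14 = 8/15
P(X=1 | obs) = 1/6 / 5/14 = 7/15

P(X = 0 | obs) = 8/15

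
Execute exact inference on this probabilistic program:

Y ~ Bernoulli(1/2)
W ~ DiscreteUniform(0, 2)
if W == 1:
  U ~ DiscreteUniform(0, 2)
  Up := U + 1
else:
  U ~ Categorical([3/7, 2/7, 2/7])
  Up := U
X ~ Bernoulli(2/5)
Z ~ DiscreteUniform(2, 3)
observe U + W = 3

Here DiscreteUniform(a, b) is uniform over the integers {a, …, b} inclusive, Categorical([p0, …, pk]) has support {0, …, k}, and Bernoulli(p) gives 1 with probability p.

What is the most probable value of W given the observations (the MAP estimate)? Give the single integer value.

Enumerate traces; 16 have nonzero weight after conditioning:
  (Y=0, W=1, U=2, X=0, Z=2) weight 1/60
  (Y=0, W=1, U=2, X=0, Z=3) weight 1/60
  (Y=0, W=1, U=2, X=1, Z=2) weight 1/90
  (Y=0, W=1, U=2, X=1, Z=3) weight 1/90
  (Y=0, W=2, U=1, X=0, Z=2) weight 1/70
  (Y=0, W=2, U=1, X=0, Z=3) weight 1/70
  (Y=0, W=2, U=1, X=1, Z=2) weight 1/105
  (Y=0, W=2, U=1, X=1, Z=3) weight 1/105
  … 8 more
Group by W:
  weight(W=1) = 1/9
  weight(W=2) = 2/21
Total weight = 1/9 + 2/21 = 13/63
P(W=1 | obs) = 1/9 / 13/63 = 7/13
P(W=2 | obs) = 2/21 / 13/63 = 6/13
argmax = 1

argmax_v P(W = v | obs) = 1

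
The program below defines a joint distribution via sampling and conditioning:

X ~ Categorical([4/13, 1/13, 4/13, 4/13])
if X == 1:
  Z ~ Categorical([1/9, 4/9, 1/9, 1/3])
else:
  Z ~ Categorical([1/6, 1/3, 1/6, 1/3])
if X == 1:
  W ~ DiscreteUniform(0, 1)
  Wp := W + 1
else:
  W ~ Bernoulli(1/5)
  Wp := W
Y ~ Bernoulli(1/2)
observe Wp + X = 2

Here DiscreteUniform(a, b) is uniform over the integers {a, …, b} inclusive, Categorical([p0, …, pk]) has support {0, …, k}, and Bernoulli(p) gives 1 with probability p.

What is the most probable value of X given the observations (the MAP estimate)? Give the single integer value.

argmax_v P(X = v | obs) = 2

Enumerate traces; 16 have nonzero weight after conditioning:
  (X=1, Z=0, W=0, Y=0) weight 1/468
  (X=1, Z=0, W=0, Y=1) weight 1/468
  (X=1, Z=1, W=0, Y=0) weight 1/117
  (X=1, Z=1, W=0, Y=1) weight 1/117
  (X=1, Z=2, W=0, Y=0) weight 1/468
  (X=1, Z=2, W=0, Y=1) weight 1/468
  (X=1, Z=3, W=0, Y=0) weight 1/156
  (X=1, Z=3, W=0, Y=1) weight 1/156
  (X=2, Z=0, W=0, Y=0) weight 4/195
  … 7 more
Group by X:
  weight(X=1) = 1/26
  weight(X=2) = 16/65
Total weight = 1/26 + 16/65 = 37/130
P(X=1 | obs) = 1/26 / 37/130 = 5/37
P(X=2 | obs) = 16/65 / 37/130 = 32/37
argmax = 2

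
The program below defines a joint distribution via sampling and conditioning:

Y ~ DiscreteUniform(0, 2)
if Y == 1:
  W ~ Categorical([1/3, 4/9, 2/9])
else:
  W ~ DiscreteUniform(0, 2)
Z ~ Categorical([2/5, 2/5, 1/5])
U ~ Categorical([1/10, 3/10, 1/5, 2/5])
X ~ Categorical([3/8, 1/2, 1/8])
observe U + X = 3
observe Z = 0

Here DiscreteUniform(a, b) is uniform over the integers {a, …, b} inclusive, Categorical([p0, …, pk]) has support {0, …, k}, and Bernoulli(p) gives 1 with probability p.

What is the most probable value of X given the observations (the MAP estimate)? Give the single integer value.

argmax_v P(X = v | obs) = 0

Enumerate traces; 27 have nonzero weight after conditioning:
  (Y=0, W=0, Z=0, U=1, X=2) weight 1/600
  (Y=0, W=0, Z=0, U=2, X=1) weight 1/225
  (Y=0, W=0, Z=0, U=3, X=0) weight 1/150
  (Y=0, W=1, Z=0, U=1, X=2) weight 1/600
  (Y=0, W=1, Z=0, U=2, X=1) weight 1/225
  (Y=0, W=1, Z=0, U=3, X=0) weight 1/150
  (Y=0, W=2, Z=0, U=1, X=2) weight 1/600
  (Y=0, W=2, Z=0, U=2, X=1) weight 1/225
  … 19 more
Group by X:
  weight(X=0) = 3/50
  weight(X=1) = 1/25
  weight(X=2) = 3/200
Total weight = 3/50 + 1/25 + 3/200 = 23/200
P(X=0 | obs) = 3/50 / 23/200 = 12/23
P(X=1 | obs) = 1/25 / 23/200 = 8/23
P(X=2 | obs) = 3/200 / 23/200 = 3/23
argmax = 0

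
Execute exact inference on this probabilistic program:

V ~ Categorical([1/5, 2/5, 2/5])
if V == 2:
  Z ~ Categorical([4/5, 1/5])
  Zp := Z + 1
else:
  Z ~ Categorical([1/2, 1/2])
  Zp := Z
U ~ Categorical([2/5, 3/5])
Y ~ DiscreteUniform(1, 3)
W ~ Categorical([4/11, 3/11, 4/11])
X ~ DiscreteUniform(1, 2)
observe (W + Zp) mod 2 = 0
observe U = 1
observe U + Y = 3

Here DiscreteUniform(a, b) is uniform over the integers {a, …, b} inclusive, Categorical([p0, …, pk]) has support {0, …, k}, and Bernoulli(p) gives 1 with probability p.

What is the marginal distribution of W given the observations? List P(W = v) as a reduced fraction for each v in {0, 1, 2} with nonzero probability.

P(W=0) = 76/245, P(W=1) = 93/245, P(W=2) = 76/245

Enumerate traces; 18 have nonzero weight after conditioning:
  (V=0, Z=0, U=1, Y=2, W=0, X=1) weight 1/275
  (V=0, Z=0, U=1, Y=2, W=0, X=2) weight 1/275
  (V=0, Z=0, U=1, Y=2, W=2, X=1) weight 1/275
  (V=0, Z=0, U=1, Y=2, W=2, X=2) weight 1/275
  (V=0, Z=1, U=1, Y=2, W=1, X=1) weight 3/1100
  (V=0, Z=1, U=1, Y=2, W=1, X=2) weight 3/1100
  (V=1, Z=0, U=1, Y=2, W=0, X=1) weight 2/275
  (V=1, Z=0, U=1, Y=2, W=0, X=2) weight 2/275
  … 10 more
Group by W:
  weight(W=0) = 38/1375
  weight(W=1) = 93/2750
  weight(W=2) = 38/1375
Total weight = 38/1375 + 93/2750 + 38/1375 = 49/550
P(W=0 | obs) = 38/1375 / 49/550 = 76/245
P(W=1 | obs) = 93/2750 / 49/550 = 93/245
P(W=2 | obs) = 38/1375 / 49/550 = 76/245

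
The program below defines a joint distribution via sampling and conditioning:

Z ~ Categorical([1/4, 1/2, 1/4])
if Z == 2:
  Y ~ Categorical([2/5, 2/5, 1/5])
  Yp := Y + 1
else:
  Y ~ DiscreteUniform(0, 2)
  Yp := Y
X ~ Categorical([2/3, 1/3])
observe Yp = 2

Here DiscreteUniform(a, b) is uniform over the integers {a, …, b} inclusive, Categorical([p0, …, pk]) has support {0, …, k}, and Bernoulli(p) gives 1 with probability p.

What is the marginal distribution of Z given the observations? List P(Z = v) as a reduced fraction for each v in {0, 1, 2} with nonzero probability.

Enumerate traces; 6 have nonzero weight after conditioning:
  (Z=0, Y=2, X=0) weight 1/18
  (Z=0, Y=2, X=1) weight 1/36
  (Z=1, Y=2, X=0) weight 1/9
  (Z=1, Y=2, X=1) weight 1/18
  (Z=2, Y=1, X=0) weight 1/15
  (Z=2, Y=1, X=1) weight 1/30
Group by Z:
  weight(Z=0) = 1/12
  weight(Z=1) = 1/6
  weight(Z=2) = 1/10
Total weight = 1/12 + 1/6 + 1/10 = 7/20
P(Z=0 | obs) = 1/12 / 7/20 = 5/21
P(Z=1 | obs) = 1/6 / 7/20 = 10/21
P(Z=2 | obs) = 1/10 / 7/20 = 2/7

P(Z=0) = 5/21, P(Z=1) = 10/21, P(Z=2) = 2/7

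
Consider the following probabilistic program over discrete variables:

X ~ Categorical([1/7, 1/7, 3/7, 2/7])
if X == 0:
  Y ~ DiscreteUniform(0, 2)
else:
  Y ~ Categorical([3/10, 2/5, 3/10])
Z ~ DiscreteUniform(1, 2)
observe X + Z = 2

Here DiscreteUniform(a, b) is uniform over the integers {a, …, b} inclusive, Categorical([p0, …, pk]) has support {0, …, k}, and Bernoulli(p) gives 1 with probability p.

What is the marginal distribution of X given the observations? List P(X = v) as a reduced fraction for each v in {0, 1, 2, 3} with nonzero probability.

Enumerate traces; 6 have nonzero weight after conditioning:
  (X=0, Y=0, Z=2) weight 1/42
  (X=0, Y=1, Z=2) weight 1/42
  (X=0, Y=2, Z=2) weight 1/42
  (X=1, Y=0, Z=1) weight 3/140
  (X=1, Y=1, Z=1) weight 1/35
  (X=1, Y=2, Z=1) weight 3/140
Group by X:
  weight(X=0) = 1/14
  weight(X=1) = 1/14
Total weight = 1/14 + 1/14 = 1/7
P(X=0 | obs) = 1/14 / 1/7 = 1/2
P(X=1 | obs) = 1/14 / 1/7 = 1/2

P(X=0) = 1/2, P(X=1) = 1/2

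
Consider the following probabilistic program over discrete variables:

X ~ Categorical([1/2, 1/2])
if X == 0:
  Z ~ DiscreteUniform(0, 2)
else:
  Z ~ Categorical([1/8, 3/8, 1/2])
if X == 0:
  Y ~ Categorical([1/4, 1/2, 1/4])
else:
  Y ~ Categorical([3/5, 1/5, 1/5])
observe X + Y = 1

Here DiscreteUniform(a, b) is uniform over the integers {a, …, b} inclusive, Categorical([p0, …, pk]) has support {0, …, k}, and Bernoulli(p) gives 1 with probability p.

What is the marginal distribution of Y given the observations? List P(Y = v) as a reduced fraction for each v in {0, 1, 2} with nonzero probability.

Enumerate traces; 6 have nonzero weight after conditioning:
  (X=0, Z=0, Y=1) weight 1/12
  (X=0, Z=1, Y=1) weight 1/12
  (X=0, Z=2, Y=1) weight 1/12
  (X=1, Z=0, Y=0) weight 3/80
  (X=1, Z=1, Y=0) weight 9/80
  (X=1, Z=2, Y=0) weight 3/20
Group by Y:
  weight(Y=0) = 3/10
  weight(Y=1) = 1/4
Total weight = 3/10 + 1/4 = 11/20
P(Y=0 | obs) = 3/10 / 11/20 = 6/11
P(Y=1 | obs) = 1/4 / 11/20 = 5/11

P(Y=0) = 6/11, P(Y=1) = 5/11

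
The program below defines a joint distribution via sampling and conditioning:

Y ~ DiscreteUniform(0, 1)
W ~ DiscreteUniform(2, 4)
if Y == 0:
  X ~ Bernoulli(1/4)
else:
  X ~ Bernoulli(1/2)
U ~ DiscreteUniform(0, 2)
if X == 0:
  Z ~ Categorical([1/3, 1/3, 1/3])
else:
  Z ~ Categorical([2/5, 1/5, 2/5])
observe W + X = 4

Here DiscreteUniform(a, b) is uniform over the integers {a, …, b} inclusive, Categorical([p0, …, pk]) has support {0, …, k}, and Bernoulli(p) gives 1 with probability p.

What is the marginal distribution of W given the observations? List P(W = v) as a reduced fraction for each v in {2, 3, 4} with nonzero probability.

Enumerate traces; 36 have nonzero weight after conditioning:
  (Y=0, W=3, X=1, U=0, Z=0) weight 1/180
  (Y=0, W=3, X=1, U=0, Z=1) weight 1/360
  (Y=0, W=3, X=1, U=0, Z=2) weight 1/180
  (Y=0, W=3, X=1, U=1, Z=0) weight 1/180
  (Y=0, W=3, X=1, U=1, Z=1) weight 1/360
  (Y=0, W=3, X=1, U=1, Z=2) weight 1/180
  (Y=0, W=3, X=1, U=2, Z=0) weight 1/180
  (Y=0, W=3, X=1, U=2, Z=1) weight 1/360
  (Y=0, W=4, X=0, U=0, Z=0) weight 1/72
  … 27 more
Group by W:
  weight(W=3) = 1/8
  weight(W=4) = 5/24
Total weight = 1/8 + 5/24 = 1/3
P(W=3 | obs) = 1/8 / 1/3 = 3/8
P(W=4 | obs) = 5/24 / 1/3 = 5/8

P(W=3) = 3/8, P(W=4) = 5/8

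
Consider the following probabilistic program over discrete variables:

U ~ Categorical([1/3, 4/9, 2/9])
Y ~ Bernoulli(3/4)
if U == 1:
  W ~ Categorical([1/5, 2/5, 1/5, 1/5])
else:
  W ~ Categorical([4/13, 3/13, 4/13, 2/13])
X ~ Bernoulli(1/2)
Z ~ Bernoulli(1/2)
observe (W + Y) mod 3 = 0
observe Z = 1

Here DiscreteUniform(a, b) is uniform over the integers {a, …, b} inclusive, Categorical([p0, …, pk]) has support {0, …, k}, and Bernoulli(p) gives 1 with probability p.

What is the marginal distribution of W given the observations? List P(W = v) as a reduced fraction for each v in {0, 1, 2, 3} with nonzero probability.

P(W=0) = 76/355, P(W=2) = 228/355, P(W=3) = 51/355

Enumerate traces; 18 have nonzero weight after conditioning:
  (U=0, Y=0, W=0, X=0, Z=1) weight 1/156
  (U=0, Y=0, W=0, X=1, Z=1) weight 1/156
  (U=0, Y=0, W=3, X=0, Z=1) weight 1/312
  (U=0, Y=0, W=3, X=1, Z=1) weight 1/312
  (U=0, Y=1, W=2, X=0, Z=1) weight 1/52
  (U=0, Y=1, W=2, X=1, Z=1) weight 1/52
  (U=1, Y=0, W=0, X=0, Z=1) weight 1/180
  (U=1, Y=0, W=0, X=1, Z=1) weight 1/180
  … 10 more
Group by W:
  weight(W=0) = 19/585
  weight(W=2) = 19/195
  weight(W=3) = 17/780
Total weight = 19/585 + 19/195 + 17/780 = 71/468
P(W=0 | obs) = 19/585 / 71/468 = 76/355
P(W=2 | obs) = 19/195 / 71/468 = 228/355
P(W=3 | obs) = 17/780 / 71/468 = 51/355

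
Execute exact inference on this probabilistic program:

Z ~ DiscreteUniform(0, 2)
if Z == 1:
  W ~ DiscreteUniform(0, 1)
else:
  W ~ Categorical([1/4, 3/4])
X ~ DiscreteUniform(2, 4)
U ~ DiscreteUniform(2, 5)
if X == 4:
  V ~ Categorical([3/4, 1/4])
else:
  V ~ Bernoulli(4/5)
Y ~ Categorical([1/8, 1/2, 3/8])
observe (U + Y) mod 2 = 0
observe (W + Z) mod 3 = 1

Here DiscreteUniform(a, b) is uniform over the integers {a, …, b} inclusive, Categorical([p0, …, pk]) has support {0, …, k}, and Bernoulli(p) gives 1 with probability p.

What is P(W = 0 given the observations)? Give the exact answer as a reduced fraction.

P(W = 0 | obs) = 2/5

Enumerate traces; 72 have nonzero weight after conditioning:
  (Z=0, W=1, X=2, U=2, V=0, Y=0) weight 1/1920
  (Z=0, W=1, X=2, U=2, V=0, Y=2) weight 1/640
  (Z=0, W=1, X=2, U=2, V=1, Y=0) weight 1/480
  (Z=0, W=1, X=2, U=2, V=1, Y=2) weight 1/160
  (Z=0, W=1, X=2, U=3, V=0, Y=1) weight 1/480
  (Z=0, W=1, X=2, U=3, V=1, Y=1) weight 1/120
  (Z=0, W=1, X=2, U=4, V=0, Y=0) weight 1/1920
  (Z=0, W=1, X=2, U=4, V=0, Y=2) weight 1/640
  (Z=1, W=0, X=2, U=2, V=0, Y=0) weight 1/2880
  … 63 more
Group by W:
  weight(W=0) = 1/12
  weight(W=1) = 1/8
Total weight = 1/12 + 1/8 = 5/24
P(W=0 | obs) = 1/12 / 5/24 = 2/5
P(W=1 | obs) = 1/8 / 5/24 = 3/5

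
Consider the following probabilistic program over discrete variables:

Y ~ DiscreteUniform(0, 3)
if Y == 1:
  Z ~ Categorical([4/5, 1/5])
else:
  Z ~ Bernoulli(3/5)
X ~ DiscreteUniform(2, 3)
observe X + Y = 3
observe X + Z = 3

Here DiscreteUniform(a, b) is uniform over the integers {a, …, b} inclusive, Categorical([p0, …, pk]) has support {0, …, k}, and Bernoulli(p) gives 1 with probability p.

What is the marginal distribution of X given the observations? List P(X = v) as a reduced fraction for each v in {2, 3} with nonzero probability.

Enumerate traces; 2 have nonzero weight after conditioning:
  (Y=0, Z=0, X=3) weight 1/20
  (Y=1, Z=1, X=2) weight 1/40
Group by X:
  weight(X=2) = 1/40
  weight(X=3) = 1/20
Total weight = 1/40 + 1/20 = 3/40
P(X=2 | obs) = 1/40 / 3/40 = 1/3
P(X=3 | obs) = 1/20 / 3/40 = 2/3

P(X=2) = 1/3, P(X=3) = 2/3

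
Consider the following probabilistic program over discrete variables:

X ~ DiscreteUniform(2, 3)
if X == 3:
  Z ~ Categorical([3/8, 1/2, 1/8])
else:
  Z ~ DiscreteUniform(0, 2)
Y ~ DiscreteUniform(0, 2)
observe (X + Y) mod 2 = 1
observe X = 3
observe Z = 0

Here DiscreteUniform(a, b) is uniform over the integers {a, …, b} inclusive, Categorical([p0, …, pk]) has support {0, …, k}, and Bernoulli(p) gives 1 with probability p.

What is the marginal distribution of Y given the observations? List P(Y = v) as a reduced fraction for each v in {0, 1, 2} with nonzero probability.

Enumerate traces; 2 have nonzero weight after conditioning:
  (X=3, Z=0, Y=0) weight 1/16
  (X=3, Z=0, Y=2) weight 1/16
Group by Y:
  weight(Y=0) = 1/16
  weight(Y=2) = 1/16
Total weight = 1/16 + 1/16 = 1/8
P(Y=0 | obs) = 1/16 / 1/8 = 1/2
P(Y=2 | obs) = 1/16 / 1/8 = 1/2

P(Y=0) = 1/2, P(Y=2) = 1/2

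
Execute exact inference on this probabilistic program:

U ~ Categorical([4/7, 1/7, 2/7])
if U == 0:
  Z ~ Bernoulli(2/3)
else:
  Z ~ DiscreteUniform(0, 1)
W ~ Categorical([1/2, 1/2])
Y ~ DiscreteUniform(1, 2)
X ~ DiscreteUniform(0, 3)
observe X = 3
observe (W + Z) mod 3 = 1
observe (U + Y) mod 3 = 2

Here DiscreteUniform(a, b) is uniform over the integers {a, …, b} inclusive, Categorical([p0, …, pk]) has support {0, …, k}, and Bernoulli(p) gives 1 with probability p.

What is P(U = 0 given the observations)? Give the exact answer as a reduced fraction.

Enumerate traces; 4 have nonzero weight after conditioning:
  (U=0, Z=0, W=1, Y=2, X=3) weight 1/84
  (U=0, Z=1, W=0, Y=2, X=3) weight 1/42
  (U=1, Z=0, W=1, Y=1, X=3) weight 1/224
  (U=1, Z=1, W=0, Y=1, X=3) weight 1/224
Group by U:
  weight(U=0) = 1/28
  weight(U=1) = 1/112
Total weight = 1/28 + 1/112 = 5/112
P(U=0 | obs) = 1/28 / 5/112 = 4/5
P(U=1 | obs) = 1/112 / 5/112 = 1/5

P(U = 0 | obs) = 4/5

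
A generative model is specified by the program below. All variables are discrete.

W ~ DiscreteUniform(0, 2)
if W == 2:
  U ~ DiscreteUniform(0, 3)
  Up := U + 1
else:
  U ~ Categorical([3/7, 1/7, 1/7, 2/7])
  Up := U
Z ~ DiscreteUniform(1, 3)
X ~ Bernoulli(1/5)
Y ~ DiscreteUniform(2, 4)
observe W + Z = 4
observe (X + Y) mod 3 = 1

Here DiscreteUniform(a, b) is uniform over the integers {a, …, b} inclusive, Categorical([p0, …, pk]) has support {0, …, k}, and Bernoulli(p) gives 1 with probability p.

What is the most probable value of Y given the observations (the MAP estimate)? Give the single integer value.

Enumerate traces; 16 have nonzero weight after conditioning:
  (W=1, U=0, Z=3, X=0, Y=4) weight 4/315
  (W=1, U=0, Z=3, X=1, Y=3) weight 1/315
  (W=1, U=1, Z=3, X=0, Y=4) weight 4/945
  (W=1, U=1, Z=3, X=1, Y=3) weight 1/945
  (W=1, U=2, Z=3, X=0, Y=4) weight 4/945
  (W=1, U=2, Z=3, X=1, Y=3) weight 1/945
  (W=1, U=3, Z=3, X=0, Y=4) weight 8/945
  (W=1, U=3, Z=3, X=1, Y=3) weight 2/945
  … 8 more
Group by Y:
  weight(Y=3) = 2/135
  weight(Y=4) = 8/135
Total weight = 2/135 + 8/135 = 2/27
P(Y=3 | obs) = 2/135 / 2/27 = 1/5
P(Y=4 | obs) = 8/135 / 2/27 = 4/5
argmax = 4

argmax_v P(Y = v | obs) = 4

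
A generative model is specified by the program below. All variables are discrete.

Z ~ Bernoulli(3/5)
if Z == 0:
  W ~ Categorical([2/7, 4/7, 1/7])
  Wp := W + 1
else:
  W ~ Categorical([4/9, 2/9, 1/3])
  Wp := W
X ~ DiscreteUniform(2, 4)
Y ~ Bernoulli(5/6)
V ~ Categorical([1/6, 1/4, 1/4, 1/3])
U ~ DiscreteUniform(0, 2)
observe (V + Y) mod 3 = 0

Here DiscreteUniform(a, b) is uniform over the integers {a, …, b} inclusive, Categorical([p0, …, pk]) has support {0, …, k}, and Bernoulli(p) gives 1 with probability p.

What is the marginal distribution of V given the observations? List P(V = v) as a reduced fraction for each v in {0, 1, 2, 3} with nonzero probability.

P(V=0) = 2/21, P(V=2) = 5/7, P(V=3) = 4/21

Enumerate traces; 162 have nonzero weight after conditioning:
  (Z=0, W=0, X=2, Y=0, V=0, U=0) weight 1/2835
  (Z=0, W=0, X=2, Y=0, V=0, U=1) weight 1/2835
  (Z=0, W=0, X=2, Y=0, V=0, U=2) weight 1/2835
  (Z=0, W=0, X=2, Y=0, V=3, U=0) weight 2/2835
  (Z=0, W=0, X=2, Y=0, V=3, U=1) weight 2/2835
  (Z=0, W=0, X=2, Y=0, V=3, U=2) weight 2/2835
  (Z=0, W=0, X=2, Y=1, V=2, U=0) weight 1/378
  (Z=0, W=0, X=2, Y=1, V=2, U=1) weight 1/378
  … 154 more
Group by V:
  weight(V=0) = 1/36
  weight(V=2) = 5/24
  weight(V=3) = 1/18
Total weight = 1/36 + 5/24 + 1/18 = 7/24
P(V=0 | obs) = 1/36 / 7/24 = 2/21
P(V=2 | obs) = 5/24 / 7/24 = 5/7
P(V=3 | obs) = 1/18 / 7/24 = 4/21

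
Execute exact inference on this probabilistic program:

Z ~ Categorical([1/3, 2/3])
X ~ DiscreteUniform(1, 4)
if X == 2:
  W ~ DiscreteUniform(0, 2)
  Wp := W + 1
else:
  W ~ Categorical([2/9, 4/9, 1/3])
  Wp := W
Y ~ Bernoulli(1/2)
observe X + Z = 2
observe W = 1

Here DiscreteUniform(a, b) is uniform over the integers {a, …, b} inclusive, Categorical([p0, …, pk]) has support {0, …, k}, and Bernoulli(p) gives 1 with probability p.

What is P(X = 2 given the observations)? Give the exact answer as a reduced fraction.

P(X = 2 | obs) = 3/11

Enumerate traces; 4 have nonzero weight after conditioning:
  (Z=0, X=2, W=1, Y=0) weight 1/72
  (Z=0, X=2, W=1, Y=1) weight 1/72
  (Z=1, X=1, W=1, Y=0) weight 1/27
  (Z=1, X=1, W=1, Y=1) weight 1/27
Group by X:
  weight(X=1) = 2/27
  weight(X=2) = 1/36
Total weight = 2/27 + 1/36 = 11/108
P(X=1 | obs) = 2/27 / 11/108 = 8/11
P(X=2 | obs) = 1/36 / 11/108 = 3/11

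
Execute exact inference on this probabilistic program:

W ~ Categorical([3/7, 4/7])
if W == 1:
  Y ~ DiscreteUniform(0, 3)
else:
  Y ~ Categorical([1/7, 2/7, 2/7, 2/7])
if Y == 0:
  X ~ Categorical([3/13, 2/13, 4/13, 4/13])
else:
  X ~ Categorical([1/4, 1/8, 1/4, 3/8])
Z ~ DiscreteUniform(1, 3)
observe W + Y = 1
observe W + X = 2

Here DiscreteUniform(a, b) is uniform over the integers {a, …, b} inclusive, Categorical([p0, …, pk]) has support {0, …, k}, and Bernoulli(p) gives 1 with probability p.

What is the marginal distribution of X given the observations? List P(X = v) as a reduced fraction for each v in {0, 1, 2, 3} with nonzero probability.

Enumerate traces; 6 have nonzero weight after conditioning:
  (W=0, Y=1, X=2, Z=1) weight 1/98
  (W=0, Y=1, X=2, Z=2) weight 1/98
  (W=0, Y=1, X=2, Z=3) weight 1/98
  (W=1, Y=0, X=1, Z=1) weight 2/273
  (W=1, Y=0, X=1, Z=2) weight 2/273
  (W=1, Y=0, X=1, Z=3) weight 2/273
Group by X:
  weight(X=1) = 2/91
  weight(X=2) = 3/98
Total weight = 2/91 + 3/98 = 67/1274
P(X=1 | obs) = 2/91 / 67/1274 = 28/67
P(X=2 | obs) = 3/98 / 67/1274 = 39/67

P(X=1) = 28/67, P(X=2) = 39/67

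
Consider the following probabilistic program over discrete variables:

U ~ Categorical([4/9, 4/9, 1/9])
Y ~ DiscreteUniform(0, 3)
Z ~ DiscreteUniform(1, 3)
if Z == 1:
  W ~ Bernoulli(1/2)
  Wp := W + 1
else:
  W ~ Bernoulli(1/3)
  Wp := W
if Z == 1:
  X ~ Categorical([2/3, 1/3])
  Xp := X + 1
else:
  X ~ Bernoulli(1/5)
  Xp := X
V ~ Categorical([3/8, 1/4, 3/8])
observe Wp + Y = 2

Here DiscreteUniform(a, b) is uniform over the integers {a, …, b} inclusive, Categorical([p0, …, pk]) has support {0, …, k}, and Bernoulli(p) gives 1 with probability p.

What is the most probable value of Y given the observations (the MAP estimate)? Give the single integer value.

Enumerate traces; 108 have nonzero weight after conditioning:
  (U=0, Y=0, Z=1, W=1, X=0, V=0) weight 1/216
  (U=0, Y=0, Z=1, W=1, X=0, V=1) weight 1/324
  (U=0, Y=0, Z=1, W=1, X=0, V=2) weight 1/216
  (U=0, Y=0, Z=1, W=1, X=1, V=0) weight 1/432
  (U=0, Y=0, Z=1, W=1, X=1, V=1) weight 1/648
  (U=0, Y=0, Z=1, W=1, X=1, V=2) weight 1/432
  (U=0, Y=1, Z=1, W=0, X=0, V=0) weight 1/216
  (U=0, Y=1, Z=1, W=0, X=0, V=1) weight 1/324
  (U=0, Y=2, Z=2, W=0, X=0, V=0) weight 1/135
  … 99 more
Group by Y:
  weight(Y=0) = 1/24
  weight(Y=1) = 7/72
  weight(Y=2) = 1/9
Total weight = 1/24 + 7/72 + 1/9 = 1/4
P(Y=0 | obs) = 1/24 / 1/4 = 1/6
P(Y=1 | obs) = 7/72 / 1/4 = 7/18
P(Y=2 | obs) = 1/9 / 1/4 = 4/9
argmax = 2

argmax_v P(Y = v | obs) = 2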